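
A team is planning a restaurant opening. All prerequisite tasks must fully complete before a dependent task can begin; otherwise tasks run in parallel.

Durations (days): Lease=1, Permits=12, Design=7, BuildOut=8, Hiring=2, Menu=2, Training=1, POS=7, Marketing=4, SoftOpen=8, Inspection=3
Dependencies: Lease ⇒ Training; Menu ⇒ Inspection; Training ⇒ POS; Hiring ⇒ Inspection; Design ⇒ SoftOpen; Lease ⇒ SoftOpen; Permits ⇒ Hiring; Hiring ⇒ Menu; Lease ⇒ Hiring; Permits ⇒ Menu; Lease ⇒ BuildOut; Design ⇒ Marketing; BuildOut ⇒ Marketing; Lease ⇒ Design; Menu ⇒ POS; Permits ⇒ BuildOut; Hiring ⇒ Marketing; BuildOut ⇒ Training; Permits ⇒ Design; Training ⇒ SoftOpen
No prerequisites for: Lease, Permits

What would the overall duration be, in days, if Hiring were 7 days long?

29

The binding path is Permits→BuildOut→Training→SoftOpen = 12+8+1+8 = 29; finish at 29 days.
The longest path through Hiring is only 23 days, so Hiring has float 6.
The critical path is still Permits→BuildOut→Training→SoftOpen; finish is now 29 days.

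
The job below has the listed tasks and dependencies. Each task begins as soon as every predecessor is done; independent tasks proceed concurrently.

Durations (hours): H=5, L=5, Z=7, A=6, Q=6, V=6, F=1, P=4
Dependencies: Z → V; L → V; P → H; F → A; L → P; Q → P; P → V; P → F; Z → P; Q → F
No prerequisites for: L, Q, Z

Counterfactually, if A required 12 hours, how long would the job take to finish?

Critical path before the change: Z→P→F→A = 7+4+1+6 = 18 giving 18 hours.
A lies on that path, so at 12 hours the path becomes 24 hours.
That remains the longest chain; total 24 hours.

24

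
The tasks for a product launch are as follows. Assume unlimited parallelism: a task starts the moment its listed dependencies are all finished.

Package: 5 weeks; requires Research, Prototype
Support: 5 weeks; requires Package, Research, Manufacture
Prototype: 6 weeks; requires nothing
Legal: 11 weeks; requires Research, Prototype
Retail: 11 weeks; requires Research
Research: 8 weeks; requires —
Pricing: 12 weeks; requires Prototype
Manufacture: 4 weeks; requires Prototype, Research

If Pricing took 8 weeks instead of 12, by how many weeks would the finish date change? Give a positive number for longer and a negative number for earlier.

0

Actual critical path: Research→Retail = 8+11 = 19 ⇒ 19 weeks.
Pricing is off the critical path — its longest chain is 18 weeks, giving 1 of slack.
That remains the longest chain; total 19 weeks.
Change in finish: 19 − 19 = +0 weeks.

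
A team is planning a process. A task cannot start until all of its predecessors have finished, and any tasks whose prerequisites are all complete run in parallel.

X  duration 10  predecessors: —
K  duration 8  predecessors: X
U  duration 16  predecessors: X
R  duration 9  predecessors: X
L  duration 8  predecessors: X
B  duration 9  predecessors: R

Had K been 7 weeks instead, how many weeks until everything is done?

28

Critical path before the change: X→R→B = 10+9+9 = 28 giving 28 weeks.
K has 10 weeks of float (longest path through it is 18).
That remains the longest chain; total 28 weeks.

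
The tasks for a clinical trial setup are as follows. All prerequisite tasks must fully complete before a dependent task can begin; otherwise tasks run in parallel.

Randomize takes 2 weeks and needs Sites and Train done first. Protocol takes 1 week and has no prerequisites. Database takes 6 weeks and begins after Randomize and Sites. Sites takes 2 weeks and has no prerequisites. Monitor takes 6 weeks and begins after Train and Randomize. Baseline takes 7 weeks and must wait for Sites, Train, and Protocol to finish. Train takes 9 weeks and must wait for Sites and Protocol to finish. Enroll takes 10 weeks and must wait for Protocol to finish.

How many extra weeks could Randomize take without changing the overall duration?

Sites→Train→Randomize→Database = 2+9+2+6 = 19 sets the makespan at 19 weeks.
The longest chain containing Randomize totals 19 weeks.
So Randomize can slip 13 − 13 = 0 weeks.

0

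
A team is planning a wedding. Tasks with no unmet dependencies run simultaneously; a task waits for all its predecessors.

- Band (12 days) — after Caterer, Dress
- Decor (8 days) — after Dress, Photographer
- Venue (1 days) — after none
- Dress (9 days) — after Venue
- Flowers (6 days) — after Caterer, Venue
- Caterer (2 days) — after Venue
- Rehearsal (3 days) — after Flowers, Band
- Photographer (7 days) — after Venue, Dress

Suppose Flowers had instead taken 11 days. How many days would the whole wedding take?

25

The binding path is Venue→Dress→Band→Rehearsal = 1+9+12+3 = 25; finish at 25 days.
Flowers is off the critical path — its longest chain is 12 days, giving 13 of slack.
No other chain overtakes it, so the finish is 25 days.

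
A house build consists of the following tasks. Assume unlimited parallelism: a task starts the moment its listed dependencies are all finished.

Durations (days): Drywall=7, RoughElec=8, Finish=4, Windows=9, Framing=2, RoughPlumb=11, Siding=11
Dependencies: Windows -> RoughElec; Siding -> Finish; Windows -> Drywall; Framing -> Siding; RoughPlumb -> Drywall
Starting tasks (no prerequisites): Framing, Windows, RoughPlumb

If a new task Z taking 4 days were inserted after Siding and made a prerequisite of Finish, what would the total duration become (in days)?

Originally the plan takes 18 days.
With Z inserted, Finish now waits for max(Siding, Z).
New critical path: Framing→Siding→Z→Finish = 2+11+4+4 = 21 ⇒ 21 days.

21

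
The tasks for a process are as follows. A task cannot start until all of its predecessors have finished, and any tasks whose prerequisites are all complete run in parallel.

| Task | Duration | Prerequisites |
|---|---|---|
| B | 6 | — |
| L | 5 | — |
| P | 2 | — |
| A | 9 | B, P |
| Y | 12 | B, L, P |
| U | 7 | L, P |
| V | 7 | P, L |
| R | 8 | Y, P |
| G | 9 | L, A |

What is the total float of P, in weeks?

Critical path: B→Y→R = 6+12+8 = 26, so the finish is 26 weeks.
The longest chain containing P totals 22 weeks.
Slack of P = 4 − 0 = 4 weeks.

4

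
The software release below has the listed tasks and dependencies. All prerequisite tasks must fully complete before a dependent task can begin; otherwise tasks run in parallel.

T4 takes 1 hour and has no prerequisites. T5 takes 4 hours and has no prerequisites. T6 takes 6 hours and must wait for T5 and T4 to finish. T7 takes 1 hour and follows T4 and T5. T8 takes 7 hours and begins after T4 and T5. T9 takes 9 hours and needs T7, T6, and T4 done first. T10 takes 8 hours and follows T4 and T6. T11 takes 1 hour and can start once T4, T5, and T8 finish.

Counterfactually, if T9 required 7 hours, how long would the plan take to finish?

Baseline: T5→T6→T9 = 4+6+9 = 19 → 19 hours.
Since T9 is critical, the -2 change carries straight to that chain (now 17 hours).
Now T5→T6→T10 = 4+6+8 = 18 is longest, so the finish becomes 18 hours.

18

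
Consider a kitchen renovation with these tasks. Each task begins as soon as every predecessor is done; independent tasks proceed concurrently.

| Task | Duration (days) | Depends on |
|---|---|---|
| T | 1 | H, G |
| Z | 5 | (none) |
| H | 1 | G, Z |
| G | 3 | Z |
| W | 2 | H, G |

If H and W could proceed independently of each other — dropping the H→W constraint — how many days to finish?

Before: longest chain Z→G→H→W = 5+3+1+2 = 11, finish 11.
Without H→W, W's earliest start moves from 9 to 8.
The longest chain is now Z→G→H→T = 5+3+1+1 = 10, so the job takes 10 days.

10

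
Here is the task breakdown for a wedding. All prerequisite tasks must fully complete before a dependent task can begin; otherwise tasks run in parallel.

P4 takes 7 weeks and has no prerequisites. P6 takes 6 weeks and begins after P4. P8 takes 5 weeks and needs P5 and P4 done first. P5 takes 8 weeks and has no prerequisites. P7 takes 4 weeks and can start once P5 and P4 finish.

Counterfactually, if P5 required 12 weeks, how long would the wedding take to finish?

17

Baseline: P5→P8 = 8+5 = 13 → 13 weeks.
Since P5 is critical, the +4 change carries straight to that chain (now 17 weeks).
The critical path is still P5→P8; finish is now 17 weeks.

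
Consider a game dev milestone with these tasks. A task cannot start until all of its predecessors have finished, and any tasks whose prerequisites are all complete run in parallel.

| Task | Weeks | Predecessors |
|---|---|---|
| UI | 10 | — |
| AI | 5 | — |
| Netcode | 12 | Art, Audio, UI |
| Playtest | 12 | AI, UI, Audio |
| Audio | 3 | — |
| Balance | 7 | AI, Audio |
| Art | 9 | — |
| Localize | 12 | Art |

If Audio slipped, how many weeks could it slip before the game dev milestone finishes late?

7

UI→Netcode = 10+12 = 22 sets the makespan at 22 weeks.
Longest path through Audio: 15 weeks (earliest finish 3, latest finish 10).
Slack of Audio = 7 − 0 = 7 weeks.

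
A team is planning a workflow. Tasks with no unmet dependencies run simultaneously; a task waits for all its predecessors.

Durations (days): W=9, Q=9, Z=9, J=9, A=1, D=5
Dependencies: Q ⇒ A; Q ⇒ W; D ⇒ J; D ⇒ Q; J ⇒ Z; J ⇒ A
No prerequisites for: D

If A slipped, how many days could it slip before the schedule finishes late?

8

D→Q→W = 5+9+9 = 23 sets the makespan at 23 days.
The longest chain containing A totals 15 days.
Slack of A = 22 − 14 = 8 days.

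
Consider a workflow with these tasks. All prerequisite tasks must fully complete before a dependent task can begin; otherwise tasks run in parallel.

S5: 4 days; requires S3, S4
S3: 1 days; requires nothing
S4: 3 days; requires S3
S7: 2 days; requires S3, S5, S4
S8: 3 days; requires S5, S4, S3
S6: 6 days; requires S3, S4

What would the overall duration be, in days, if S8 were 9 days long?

As given, the longest chain is S3→S4→S5→S8 = 1+3+4+3 = 11, so the finish is 11 days.
S8 lies on that path, so at 9 days the path becomes 17 days.
The critical path is still S3→S4→S5→S8; finish is now 17 days.

17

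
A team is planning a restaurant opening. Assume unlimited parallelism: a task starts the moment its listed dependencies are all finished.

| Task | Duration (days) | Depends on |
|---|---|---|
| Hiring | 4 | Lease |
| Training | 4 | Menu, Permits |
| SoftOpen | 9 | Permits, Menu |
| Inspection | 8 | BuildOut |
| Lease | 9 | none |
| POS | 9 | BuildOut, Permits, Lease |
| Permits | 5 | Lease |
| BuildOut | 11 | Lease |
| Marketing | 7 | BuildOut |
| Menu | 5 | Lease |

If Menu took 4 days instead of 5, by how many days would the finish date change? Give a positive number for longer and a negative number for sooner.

As given, the longest chain is Lease→BuildOut→POS = 9+11+9 = 29, so the finish is 29 days.
Menu is off the critical path — its longest chain is 23 days, giving 6 of slack.
No other chain overtakes it, so the finish is 29 days.
Change in finish: 29 − 29 = +0 days.

0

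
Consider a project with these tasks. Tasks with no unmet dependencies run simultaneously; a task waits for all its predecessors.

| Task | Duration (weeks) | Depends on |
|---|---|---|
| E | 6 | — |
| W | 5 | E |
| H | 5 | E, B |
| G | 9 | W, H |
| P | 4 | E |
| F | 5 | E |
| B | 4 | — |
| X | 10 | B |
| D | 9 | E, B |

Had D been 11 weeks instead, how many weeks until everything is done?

20

Baseline: E→W→G = 6+5+9 = 20 → 20 weeks.
D has 5 weeks of float (longest path through it is 15).
That remains the longest chain; total 20 weeks.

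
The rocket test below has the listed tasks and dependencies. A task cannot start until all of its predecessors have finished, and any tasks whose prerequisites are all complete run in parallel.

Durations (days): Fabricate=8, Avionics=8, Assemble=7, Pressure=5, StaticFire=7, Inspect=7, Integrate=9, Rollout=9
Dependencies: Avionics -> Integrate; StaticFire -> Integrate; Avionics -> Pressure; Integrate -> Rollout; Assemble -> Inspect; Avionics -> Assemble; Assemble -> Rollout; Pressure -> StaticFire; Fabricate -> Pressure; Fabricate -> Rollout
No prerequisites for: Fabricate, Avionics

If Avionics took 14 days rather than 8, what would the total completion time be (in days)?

As given, the longest chain is Avionics→Pressure→StaticFire→Integrate→Rollout = 8+5+7+9+9 = 38, so the finish is 38 days.
Avionics is on the critical path; changing it to 14 makes that path 44 days.
No other chain overtakes it, so the finish is 44 days.

44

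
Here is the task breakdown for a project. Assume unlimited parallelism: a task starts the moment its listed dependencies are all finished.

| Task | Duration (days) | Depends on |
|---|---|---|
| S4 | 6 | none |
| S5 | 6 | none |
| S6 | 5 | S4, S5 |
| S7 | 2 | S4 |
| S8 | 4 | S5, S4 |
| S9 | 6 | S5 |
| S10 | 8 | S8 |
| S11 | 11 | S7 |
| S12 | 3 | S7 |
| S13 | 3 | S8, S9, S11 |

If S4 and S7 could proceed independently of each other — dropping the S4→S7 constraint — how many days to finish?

With the dependency in place, S4→S7→S11→S13 = 6+2+11+3 = 22 sets the finish at 22 days.
Without S4→S7, S7's earliest start moves from 6 to 0.
The longest chain is now S4→S8→S10 = 6+4+8 = 18, so the project takes 18 days.

18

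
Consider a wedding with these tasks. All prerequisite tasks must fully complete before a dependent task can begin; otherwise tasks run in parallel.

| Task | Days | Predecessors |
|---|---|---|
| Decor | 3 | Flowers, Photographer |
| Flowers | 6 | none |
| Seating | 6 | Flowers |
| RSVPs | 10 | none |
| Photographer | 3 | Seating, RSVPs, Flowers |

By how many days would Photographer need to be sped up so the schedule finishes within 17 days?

1

Current finish: 18 days; target: 17.
Photographer is on every critical path, so each day cut from Photographer cuts the finish by one (this holds down to a finish of 16).
Need 18 − 17 = 1 day off Photographer → Photographer becomes 2 days, finish becomes 17.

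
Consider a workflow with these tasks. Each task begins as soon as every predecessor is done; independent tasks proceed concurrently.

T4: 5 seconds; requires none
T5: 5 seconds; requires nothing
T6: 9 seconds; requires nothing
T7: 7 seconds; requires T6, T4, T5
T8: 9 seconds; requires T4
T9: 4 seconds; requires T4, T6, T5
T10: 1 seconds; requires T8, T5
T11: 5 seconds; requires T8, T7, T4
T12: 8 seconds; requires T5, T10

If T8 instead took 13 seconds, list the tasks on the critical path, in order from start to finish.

Baseline: T4→T8→T10→T12 = 5+9+1+8 = 23 → 23 seconds.
T8 is on the critical path; changing it to 13 makes that path 27 seconds.
The critical path is still T4→T8→T10→T12; finish is now 27 seconds.

T4, T8, T10, T12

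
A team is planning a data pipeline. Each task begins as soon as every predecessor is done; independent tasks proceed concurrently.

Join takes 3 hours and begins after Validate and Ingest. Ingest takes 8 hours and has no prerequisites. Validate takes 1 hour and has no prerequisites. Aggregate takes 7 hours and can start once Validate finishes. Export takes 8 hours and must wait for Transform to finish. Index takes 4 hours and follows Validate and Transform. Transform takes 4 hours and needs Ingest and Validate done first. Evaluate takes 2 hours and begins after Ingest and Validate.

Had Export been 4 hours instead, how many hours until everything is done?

16

The binding path is Ingest→Transform→Export = 8+4+8 = 20; finish at 20 hours.
Since Export is critical, the -4 change carries straight to that chain (now 16 hours).
The critical path is still Ingest→Transform→Export; finish is now 16 hours.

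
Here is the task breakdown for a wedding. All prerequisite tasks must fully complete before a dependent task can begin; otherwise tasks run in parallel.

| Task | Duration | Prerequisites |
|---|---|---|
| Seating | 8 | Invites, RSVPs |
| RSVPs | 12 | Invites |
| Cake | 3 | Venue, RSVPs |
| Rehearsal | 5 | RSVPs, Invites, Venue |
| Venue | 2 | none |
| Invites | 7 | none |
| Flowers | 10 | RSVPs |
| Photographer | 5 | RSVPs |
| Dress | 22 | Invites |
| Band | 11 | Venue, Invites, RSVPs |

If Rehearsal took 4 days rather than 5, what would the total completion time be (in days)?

Actual critical path: Invites→RSVPs→Band = 7+12+11 = 30 ⇒ 30 days.
The longest path through Rehearsal is only 24 days, so Rehearsal has float 6.
The critical path is still Invites→RSVPs→Band; finish is now 30 days.

30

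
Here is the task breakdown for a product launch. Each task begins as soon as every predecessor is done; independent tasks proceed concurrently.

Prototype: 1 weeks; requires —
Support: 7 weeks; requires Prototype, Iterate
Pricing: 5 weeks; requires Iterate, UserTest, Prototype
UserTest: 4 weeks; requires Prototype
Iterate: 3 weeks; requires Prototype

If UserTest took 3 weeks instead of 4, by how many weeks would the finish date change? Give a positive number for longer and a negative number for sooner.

Actual critical path: Prototype→Iterate→Support = 1+3+7 = 11 ⇒ 11 weeks.
UserTest is off the critical path — its longest chain is 10 weeks, giving 1 of slack.
No other chain overtakes it, so the finish is 11 weeks.
Change in finish: 11 − 11 = +0 weeks.

0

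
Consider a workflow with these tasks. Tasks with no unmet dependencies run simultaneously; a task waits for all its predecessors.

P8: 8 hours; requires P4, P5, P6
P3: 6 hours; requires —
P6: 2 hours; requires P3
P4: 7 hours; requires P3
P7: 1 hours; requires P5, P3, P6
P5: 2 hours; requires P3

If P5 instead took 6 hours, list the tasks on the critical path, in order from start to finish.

P3, P4, P8

The binding path is P3→P4→P8 = 6+7+8 = 21; finish at 21 hours.
P5 is off the critical path — its longest chain is 16 hours, giving 5 of slack.
That remains the longest chain; total 21 hours.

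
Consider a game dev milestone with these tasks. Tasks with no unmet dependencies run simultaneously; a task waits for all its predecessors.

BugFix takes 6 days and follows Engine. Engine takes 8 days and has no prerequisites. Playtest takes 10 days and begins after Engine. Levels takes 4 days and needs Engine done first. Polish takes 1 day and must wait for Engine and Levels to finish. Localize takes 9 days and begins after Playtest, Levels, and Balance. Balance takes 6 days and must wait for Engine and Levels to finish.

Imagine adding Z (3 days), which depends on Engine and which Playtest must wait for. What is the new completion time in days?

Originally the game dev milestone takes 27 days.
With Z inserted, Playtest now waits for max(Engine, Z).
New critical path: Engine→Z→Playtest→Localize = 8+3+10+9 = 30 ⇒ 30 days.

30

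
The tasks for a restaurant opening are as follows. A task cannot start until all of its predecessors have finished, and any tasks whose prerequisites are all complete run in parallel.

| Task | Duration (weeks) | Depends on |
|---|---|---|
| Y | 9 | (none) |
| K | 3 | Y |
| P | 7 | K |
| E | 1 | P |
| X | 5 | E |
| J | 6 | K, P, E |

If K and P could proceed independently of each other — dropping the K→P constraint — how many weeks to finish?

Before: longest chain Y→K→P→E→J = 9+3+7+1+6 = 26, finish 26.
Without K→P, P's earliest start moves from 12 to 0.
The longest chain is now Y→K→J = 9+3+6 = 18, so the restaurant opening takes 18 weeks.

18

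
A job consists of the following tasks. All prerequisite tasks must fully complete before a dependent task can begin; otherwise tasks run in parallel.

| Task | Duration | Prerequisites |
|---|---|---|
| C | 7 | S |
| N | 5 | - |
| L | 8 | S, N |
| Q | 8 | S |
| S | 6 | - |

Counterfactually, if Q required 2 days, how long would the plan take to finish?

Actual critical path: S→Q = 6+8 = 14 ⇒ 14 days.
Q is on the critical path; changing it to 2 makes that path 8 days.
Now S→L = 6+8 = 14 is longest, so the finish becomes 14 days.

14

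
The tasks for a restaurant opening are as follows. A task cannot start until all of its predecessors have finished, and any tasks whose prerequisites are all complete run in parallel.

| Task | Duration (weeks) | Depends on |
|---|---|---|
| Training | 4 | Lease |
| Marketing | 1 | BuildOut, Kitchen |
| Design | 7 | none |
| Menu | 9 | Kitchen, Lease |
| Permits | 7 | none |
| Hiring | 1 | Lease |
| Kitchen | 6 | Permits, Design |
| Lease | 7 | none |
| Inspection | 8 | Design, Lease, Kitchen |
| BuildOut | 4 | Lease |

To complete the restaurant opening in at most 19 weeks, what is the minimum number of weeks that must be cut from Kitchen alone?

3

Current finish: 22 weeks; target: 19.
Kitchen is on every critical path, so each week cut from Kitchen cuts the finish by one (this holds down to a finish of 17).
Need 22 − 19 = 3 weeks off Kitchen → Kitchen becomes 3 weeks, finish becomes 19.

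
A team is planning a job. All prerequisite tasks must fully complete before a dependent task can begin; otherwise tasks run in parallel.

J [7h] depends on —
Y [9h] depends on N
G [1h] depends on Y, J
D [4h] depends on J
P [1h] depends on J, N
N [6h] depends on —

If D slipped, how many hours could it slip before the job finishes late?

5

Critical path: N→Y→G = 6+9+1 = 16, so the finish is 16 hours.
D finishes as early as 11 and must finish by 16.
So D can slip 16 − 11 = 5 hours.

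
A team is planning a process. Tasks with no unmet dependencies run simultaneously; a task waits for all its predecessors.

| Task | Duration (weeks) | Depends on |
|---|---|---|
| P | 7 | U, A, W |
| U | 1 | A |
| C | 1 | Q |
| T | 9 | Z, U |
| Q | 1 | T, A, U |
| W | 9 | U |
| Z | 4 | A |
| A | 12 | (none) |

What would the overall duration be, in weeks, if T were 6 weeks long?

Actual critical path: A→U→W→P = 12+1+9+7 = 29 ⇒ 29 weeks.
T is off the critical path — its longest chain is 27 weeks, giving 2 of slack.
The critical path is still A→U→W→P; finish is now 29 weeks.

29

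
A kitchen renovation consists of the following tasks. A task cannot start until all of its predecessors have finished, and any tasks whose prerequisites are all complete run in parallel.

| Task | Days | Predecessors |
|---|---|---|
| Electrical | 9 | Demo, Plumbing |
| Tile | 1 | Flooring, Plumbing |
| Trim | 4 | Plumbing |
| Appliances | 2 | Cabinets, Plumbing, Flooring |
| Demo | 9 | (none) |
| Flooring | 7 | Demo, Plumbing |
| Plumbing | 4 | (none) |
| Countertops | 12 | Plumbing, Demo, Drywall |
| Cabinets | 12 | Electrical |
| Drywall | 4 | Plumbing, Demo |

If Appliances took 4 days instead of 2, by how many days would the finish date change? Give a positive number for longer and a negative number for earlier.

Critical path before the change: Demo→Electrical→Cabinets→Appliances = 9+9+12+2 = 32 giving 32 days.
Appliances is on the critical path; changing it to 4 makes that path 34 days.
No other chain overtakes it, so the finish is 34 days.
Change in finish: 34 − 32 = +2 days.

2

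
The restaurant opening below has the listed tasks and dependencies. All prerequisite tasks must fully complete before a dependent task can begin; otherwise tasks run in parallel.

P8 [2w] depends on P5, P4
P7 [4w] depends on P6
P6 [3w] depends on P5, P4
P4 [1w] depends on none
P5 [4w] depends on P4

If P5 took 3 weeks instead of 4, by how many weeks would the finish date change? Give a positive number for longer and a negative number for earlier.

Actual critical path: P4→P5→P6→P7 = 1+4+3+4 = 12 ⇒ 12 weeks.
P5 lies on that path, so at 3 weeks the path becomes 11 weeks.
The critical path is still P4→P5→P6→P7; finish is now 11 weeks.
Change in finish: 11 − 12 = -1 weeks.

-1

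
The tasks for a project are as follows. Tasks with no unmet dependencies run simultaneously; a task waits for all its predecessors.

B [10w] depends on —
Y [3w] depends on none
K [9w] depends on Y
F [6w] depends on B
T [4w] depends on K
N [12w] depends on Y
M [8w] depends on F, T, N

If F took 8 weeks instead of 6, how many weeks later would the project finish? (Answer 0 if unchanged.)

As given, the longest chain is B→F→M = 10+6+8 = 24, so the finish is 24 weeks.
F lies on that path, so at 8 weeks the path becomes 26 weeks.
The critical path is still B→F→M; finish is now 26 weeks.
Change in finish: 26 − 24 = +2 weeks.

2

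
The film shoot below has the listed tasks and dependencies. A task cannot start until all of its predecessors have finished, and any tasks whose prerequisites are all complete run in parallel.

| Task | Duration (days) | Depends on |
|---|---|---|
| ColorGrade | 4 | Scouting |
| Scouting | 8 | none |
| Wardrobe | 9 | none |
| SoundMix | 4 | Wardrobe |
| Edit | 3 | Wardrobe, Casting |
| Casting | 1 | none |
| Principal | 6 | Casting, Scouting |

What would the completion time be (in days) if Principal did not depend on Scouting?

13

Original critical path: Scouting→Principal = 8+6 = 14 ⇒ 14 days.
Without Scouting→Principal, Principal's earliest start moves from 8 to 1.
New critical path: Wardrobe→SoundMix = 9+4 = 13 ⇒ 13 days.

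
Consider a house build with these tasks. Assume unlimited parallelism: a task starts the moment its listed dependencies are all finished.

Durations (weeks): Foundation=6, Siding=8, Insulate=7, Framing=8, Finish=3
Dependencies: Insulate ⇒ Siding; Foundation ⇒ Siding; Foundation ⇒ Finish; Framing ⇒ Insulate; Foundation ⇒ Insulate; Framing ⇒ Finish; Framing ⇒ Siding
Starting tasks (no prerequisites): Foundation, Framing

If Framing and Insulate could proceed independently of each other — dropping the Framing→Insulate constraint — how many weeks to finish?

Original critical path: Framing→Insulate→Siding = 8+7+8 = 23 ⇒ 23 weeks.
Without Framing→Insulate, Insulate's earliest start moves from 8 to 6.
After: Foundation→Insulate→Siding = 6+7+8 = 21 → 21 weeks.

21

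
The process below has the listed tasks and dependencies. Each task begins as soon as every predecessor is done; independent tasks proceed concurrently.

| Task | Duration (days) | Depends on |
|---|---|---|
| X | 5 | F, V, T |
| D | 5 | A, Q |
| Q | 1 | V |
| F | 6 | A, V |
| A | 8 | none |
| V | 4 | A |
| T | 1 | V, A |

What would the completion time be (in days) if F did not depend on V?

Before: longest chain A→V→F→X = 8+4+6+5 = 23, finish 23.
Without V→F, F's earliest start moves from 12 to 8.
The longest chain is now A→F→X = 8+6+5 = 19, so the schedule takes 19 days.

19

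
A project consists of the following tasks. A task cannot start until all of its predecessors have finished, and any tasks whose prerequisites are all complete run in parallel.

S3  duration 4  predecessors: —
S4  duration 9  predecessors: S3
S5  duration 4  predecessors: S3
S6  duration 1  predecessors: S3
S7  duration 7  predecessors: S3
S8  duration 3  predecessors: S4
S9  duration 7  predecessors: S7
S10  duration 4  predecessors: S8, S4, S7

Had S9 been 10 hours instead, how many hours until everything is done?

21

Actual critical path: S3→S4→S8→S10 = 4+9+3+4 = 20 ⇒ 20 hours.
S9 has 2 hours of float (longest path through it is 18).
Now S3→S7→S9 = 4+7+10 = 21 is longest, so the finish becomes 21 hours.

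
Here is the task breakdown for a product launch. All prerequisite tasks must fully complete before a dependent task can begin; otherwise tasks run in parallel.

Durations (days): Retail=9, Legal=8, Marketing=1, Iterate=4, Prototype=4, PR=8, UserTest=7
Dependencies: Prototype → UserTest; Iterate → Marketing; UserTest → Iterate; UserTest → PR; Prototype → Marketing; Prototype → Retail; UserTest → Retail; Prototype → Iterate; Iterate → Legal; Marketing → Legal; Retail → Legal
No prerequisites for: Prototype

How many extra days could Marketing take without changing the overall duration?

4

The longest chain is Prototype→UserTest→Retail→Legal = 4+7+9+8 = 28; overall finish 28 days.
Longest path through Marketing: 24 days (earliest finish 16, latest finish 20).
Slack of Marketing = 19 − 15 = 4 days.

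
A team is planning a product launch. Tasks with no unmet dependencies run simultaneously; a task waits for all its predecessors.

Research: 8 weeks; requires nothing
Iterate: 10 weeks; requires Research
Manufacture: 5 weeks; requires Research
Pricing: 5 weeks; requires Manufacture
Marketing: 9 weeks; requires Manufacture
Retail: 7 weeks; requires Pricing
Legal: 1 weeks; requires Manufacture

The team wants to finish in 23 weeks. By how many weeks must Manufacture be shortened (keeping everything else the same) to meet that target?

Current finish: 25 weeks; target: 23.
Manufacture is on every critical path, so each week cut from Manufacture cuts the finish by one (this holds down to a finish of 21).
Need 25 − 23 = 2 weeks off Manufacture → Manufacture becomes 3 weeks, finish becomes 23.

2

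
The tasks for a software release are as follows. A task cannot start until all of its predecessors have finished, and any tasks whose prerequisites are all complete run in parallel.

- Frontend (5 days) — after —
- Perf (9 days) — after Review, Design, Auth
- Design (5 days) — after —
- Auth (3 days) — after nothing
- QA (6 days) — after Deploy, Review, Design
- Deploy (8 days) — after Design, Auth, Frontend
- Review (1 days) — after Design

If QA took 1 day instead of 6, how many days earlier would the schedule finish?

As given, the longest chain is Design→Deploy→QA = 5+8+6 = 19, so the finish is 19 days.
Since QA is critical, the -5 change carries straight to that chain (now 14 days).
The binding chain switches to Design→Review→Perf = 5+1+9 = 15; finish 15 days.
Change in finish: 15 − 19 = -4 days.

4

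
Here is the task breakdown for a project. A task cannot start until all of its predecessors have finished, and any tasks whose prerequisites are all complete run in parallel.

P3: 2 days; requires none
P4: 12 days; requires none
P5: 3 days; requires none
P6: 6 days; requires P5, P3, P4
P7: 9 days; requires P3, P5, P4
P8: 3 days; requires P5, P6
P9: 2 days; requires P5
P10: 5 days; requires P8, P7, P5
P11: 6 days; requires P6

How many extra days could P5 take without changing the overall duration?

9

The longest chain is P4→P6→P8→P10 = 12+6+3+5 = 26; overall finish 26 days.
P5 finishes as early as 3 and must finish by 12.
So P5 can slip 12 − 3 = 9 days.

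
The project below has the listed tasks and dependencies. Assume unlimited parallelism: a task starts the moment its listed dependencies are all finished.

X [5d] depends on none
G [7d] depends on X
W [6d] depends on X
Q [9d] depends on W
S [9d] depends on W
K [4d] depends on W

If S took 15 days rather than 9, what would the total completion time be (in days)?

Baseline: X→W→S = 5+6+9 = 20 → 20 days.
Since S is critical, the +6 change carries straight to that chain (now 26 days).
That remains the longest chain; total 26 days.

26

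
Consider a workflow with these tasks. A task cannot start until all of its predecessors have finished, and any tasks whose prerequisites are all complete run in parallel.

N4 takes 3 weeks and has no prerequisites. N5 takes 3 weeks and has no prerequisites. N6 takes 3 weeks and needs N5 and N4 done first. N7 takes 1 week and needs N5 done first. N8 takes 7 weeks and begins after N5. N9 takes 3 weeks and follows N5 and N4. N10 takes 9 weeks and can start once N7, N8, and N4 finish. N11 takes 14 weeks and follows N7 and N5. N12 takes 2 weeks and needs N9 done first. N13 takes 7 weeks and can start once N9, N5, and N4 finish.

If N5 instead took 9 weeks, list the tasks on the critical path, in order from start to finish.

Baseline: N5→N8→N10 = 3+7+9 = 19 → 19 weeks.
N5 lies on that path, so at 9 weeks the path becomes 25 weeks.
No other chain overtakes it, so the finish is 25 weeks.

N5, N8, N10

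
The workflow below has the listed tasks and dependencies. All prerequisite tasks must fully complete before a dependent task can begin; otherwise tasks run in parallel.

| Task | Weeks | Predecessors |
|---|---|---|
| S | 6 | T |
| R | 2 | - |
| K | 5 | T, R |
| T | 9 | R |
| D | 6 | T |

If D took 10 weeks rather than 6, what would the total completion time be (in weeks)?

As given, the longest chain is R→T→D = 2+9+6 = 17, so the finish is 17 weeks.
D lies on that path, so at 10 weeks the path becomes 21 weeks.
The critical path is still R→T→D; finish is now 21 weeks.

21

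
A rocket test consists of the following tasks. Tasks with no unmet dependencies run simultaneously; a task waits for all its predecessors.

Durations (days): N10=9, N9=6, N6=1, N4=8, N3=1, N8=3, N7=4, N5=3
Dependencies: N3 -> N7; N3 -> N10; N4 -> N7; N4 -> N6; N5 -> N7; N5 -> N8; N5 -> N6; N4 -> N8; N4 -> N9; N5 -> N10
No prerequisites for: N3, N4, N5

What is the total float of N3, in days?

4

N4→N9 = 8+6 = 14 sets the makespan at 14 days.
N3 finishes as early as 1 and must finish by 5.
Slack of N3 = 4 − 0 = 4 days.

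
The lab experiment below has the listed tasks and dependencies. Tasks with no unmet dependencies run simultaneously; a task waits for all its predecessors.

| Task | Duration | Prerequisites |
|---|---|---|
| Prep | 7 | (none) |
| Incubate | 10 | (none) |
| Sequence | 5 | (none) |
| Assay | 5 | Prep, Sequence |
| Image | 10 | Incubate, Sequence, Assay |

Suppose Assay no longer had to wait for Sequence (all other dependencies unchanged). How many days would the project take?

Original critical path: Prep→Assay→Image = 7+5+10 = 22 ⇒ 22 days.
Dropping Sequence→Assay doesn't change Assay's earliest start (7); another predecessor still binds.
The longest chain is now Prep→Assay→Image = 7+5+10 = 22, so the project takes 22 days.

22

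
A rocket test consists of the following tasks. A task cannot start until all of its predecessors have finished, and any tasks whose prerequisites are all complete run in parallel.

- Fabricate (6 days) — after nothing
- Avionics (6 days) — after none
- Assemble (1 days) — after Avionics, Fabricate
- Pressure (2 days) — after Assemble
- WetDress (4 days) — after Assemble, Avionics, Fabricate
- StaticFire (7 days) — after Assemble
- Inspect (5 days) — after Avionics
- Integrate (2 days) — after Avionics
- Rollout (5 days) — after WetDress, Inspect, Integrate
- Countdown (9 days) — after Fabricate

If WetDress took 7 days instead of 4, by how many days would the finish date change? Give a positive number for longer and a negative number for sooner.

3

Critical path before the change: Fabricate→Assemble→WetDress→Rollout = 6+1+4+5 = 16 giving 16 days.
WetDress lies on that path, so at 7 days the path becomes 19 days.
The critical path is still Fabricate→Assemble→WetDress→Rollout; finish is now 19 days.
Change in finish: 19 − 16 = +3 days.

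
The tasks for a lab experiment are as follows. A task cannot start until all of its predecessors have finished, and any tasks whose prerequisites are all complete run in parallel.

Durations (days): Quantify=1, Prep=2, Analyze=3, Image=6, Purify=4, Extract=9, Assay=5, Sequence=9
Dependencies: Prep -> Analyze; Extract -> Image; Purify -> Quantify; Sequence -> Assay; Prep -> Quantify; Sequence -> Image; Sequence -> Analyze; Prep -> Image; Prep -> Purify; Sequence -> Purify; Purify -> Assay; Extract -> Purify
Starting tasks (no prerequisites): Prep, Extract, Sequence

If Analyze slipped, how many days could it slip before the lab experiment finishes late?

6

Extract→Purify→Assay = 9+4+5 = 18 sets the makespan at 18 days.
Analyze finishes as early as 12 and must finish by 18.
So Analyze can slip 18 − 12 = 6 days.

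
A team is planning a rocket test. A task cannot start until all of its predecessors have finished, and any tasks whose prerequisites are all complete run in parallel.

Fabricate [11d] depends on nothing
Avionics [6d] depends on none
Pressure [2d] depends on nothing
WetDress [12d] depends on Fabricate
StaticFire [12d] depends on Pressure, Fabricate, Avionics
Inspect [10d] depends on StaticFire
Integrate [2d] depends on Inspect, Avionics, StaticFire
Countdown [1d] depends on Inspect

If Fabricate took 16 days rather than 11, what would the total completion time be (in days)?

40

As given, the longest chain is Fabricate→StaticFire→Inspect→Integrate = 11+12+10+2 = 35, so the finish is 35 days.
Fabricate lies on that path, so at 16 days the path becomes 40 days.
No other chain overtakes it, so the finish is 40 days.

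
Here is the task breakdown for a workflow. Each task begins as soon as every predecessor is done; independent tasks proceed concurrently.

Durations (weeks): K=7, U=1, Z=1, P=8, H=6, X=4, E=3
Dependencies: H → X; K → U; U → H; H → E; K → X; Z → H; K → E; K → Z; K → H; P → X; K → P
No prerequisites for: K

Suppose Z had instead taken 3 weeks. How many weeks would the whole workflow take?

20

Actual critical path: K→P→X = 7+8+4 = 19 ⇒ 19 weeks.
Z is off the critical path — its longest chain is 18 weeks, giving 1 of slack.
New critical path: K→Z→H→X = 7+3+6+4 = 20 ⇒ 20 weeks.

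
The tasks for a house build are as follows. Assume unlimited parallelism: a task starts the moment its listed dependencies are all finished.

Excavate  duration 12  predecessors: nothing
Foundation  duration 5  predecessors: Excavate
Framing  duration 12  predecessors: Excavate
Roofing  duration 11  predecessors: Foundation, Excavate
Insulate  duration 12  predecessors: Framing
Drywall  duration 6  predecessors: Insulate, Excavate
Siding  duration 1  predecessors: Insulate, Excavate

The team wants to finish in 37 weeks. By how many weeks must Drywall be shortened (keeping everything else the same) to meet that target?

5

Current finish: 42 weeks; target: 37.
Drywall is on every critical path, so each week cut from Drywall cuts the finish by one (this holds down to a finish of 37).
Need 42 − 37 = 5 weeks off Drywall → Drywall becomes 1 week, finish becomes 37.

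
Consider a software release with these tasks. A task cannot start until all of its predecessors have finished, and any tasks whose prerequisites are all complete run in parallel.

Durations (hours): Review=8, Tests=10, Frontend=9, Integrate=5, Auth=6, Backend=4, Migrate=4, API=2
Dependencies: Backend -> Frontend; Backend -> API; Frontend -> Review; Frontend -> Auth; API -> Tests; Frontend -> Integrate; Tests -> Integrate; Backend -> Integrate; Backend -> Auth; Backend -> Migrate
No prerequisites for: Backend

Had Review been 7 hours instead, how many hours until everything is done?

21

Critical path before the change: Backend→Frontend→Review = 4+9+8 = 21 giving 21 hours.
Review lies on that path, so at 7 hours the path becomes 20 hours.
Now Backend→API→Tests→Integrate = 4+2+10+5 = 21 is longest, so the finish becomes 21 hours.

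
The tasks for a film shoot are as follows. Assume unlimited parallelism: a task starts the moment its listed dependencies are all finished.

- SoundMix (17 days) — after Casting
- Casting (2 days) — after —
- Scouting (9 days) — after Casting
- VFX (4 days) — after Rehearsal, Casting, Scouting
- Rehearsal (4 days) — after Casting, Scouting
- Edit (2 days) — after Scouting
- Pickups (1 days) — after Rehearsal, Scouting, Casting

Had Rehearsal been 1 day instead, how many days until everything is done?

19

Critical path before the change: Casting→Scouting→Rehearsal→VFX = 2+9+4+4 = 19 giving 19 days.
Since Rehearsal is critical, the -3 change carries straight to that chain (now 16 days).
Now Casting→SoundMix = 2+17 = 19 is longest, so the finish becomes 19 days.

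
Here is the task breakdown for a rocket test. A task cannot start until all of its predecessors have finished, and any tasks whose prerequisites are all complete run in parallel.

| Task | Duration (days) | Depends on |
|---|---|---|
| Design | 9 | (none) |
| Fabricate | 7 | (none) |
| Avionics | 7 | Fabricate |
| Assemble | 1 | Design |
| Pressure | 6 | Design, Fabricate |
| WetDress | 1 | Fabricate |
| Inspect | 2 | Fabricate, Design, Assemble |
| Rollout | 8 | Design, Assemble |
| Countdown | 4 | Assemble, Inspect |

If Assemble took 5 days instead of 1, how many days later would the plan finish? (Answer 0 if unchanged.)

4

Critical path before the change: Design→Assemble→Rollout = 9+1+8 = 18 giving 18 days.
Since Assemble is critical, the +4 change carries straight to that chain (now 22 days).
The critical path is still Design→Assemble→Rollout; finish is now 22 days.
Change in finish: 22 − 18 = +4 days.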